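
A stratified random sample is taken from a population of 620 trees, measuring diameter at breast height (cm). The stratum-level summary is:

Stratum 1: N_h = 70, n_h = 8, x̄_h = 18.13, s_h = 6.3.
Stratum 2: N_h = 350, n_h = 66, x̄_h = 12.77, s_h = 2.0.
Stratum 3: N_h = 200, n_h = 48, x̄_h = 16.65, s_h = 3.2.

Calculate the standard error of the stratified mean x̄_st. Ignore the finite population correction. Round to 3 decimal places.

V̂(x̄_st) = Σ W_h² s_h²/n_h, with W_h = N_h/N and N = 620:
  stratum 1: (70/620)²·6.3²/8 = 0.0632417
  stratum 2: (350/620)²·2.0²/66 = 0.0193138
  stratum 3: (200/620)²·3.2²/48 = 0.0221991
V̂(x̄_st) = 0.104755
SE(x̄_st) = √0.104755 = 0.323658

SE(x̄_st) ≈ 0.324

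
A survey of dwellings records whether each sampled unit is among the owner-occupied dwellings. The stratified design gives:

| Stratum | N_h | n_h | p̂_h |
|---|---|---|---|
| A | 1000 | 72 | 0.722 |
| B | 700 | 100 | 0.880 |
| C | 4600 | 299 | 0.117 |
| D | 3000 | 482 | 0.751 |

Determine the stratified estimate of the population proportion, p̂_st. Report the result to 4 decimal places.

N = 9300; stratum weights W_h = N_h/N.
p̂_st = Σ W_h p̂_h = (1000·0.722 + 700·0.880 + 4600·0.117 + 3000·0.751)/9300 = 0.44400

p̂_st ≈ 0.4440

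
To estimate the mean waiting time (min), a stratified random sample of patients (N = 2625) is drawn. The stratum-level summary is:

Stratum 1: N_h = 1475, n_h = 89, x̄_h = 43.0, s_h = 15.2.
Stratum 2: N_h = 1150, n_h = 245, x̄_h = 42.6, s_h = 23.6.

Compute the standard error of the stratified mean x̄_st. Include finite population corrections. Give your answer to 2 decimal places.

V̂(x̄_st) = Σ W_h² (1 − n_h/N_h) s_h²/n_h, with W_h = N_h/N and N = 2625:
  stratum 1: (1475/2625)²·(1 − 89/1475)·15.2²/89 = 0.770183
  stratum 2: (1150/2625)²·(1 − 245/1150)·23.6²/245 = 0.343357
V̂(x̄_st) = 1.11354
SE(x̄_st) = √1.11354 = 1.05524

SE(x̄_st) ≈ 1.06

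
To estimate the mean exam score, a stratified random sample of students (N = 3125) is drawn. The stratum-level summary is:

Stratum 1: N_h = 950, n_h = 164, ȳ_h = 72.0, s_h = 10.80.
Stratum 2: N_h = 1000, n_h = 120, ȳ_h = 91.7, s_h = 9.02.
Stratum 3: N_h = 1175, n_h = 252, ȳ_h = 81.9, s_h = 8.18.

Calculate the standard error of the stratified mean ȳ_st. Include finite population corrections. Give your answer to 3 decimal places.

SE(ȳ_st) ≈ 0.381

V̂(ȳ_st) = Σ W_h² (1 − n_h/N_h) s_h²/n_h, with W_h = N_h/N and N = 3125:
  stratum 1: (950/3125)²·(1 − 164/950)·10.80²/164 = 0.0543813
  stratum 2: (1000/3125)²·(1 − 120/1000)·9.02²/120 = 0.0610962
  stratum 3: (1175/3125)²·(1 − 252/1175)·8.18²/252 = 0.029488
V̂(ȳ_st) = 0.144966
SE(ȳ_st) = √0.144966 = 0.380743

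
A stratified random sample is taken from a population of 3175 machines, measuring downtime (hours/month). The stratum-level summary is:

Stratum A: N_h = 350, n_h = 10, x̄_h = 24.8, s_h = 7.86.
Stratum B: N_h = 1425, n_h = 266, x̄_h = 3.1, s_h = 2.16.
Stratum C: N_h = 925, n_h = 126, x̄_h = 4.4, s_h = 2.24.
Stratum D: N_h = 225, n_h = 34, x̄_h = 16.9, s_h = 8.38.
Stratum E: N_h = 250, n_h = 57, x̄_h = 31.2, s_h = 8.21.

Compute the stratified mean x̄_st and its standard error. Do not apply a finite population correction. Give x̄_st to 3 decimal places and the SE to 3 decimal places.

x̄_st ≈ 9.061, SE ≈ 0.316

x̄_st = Σ W_h x̄_h = (350·24.8 + 1425·3.1 + 925·4.4 + 225·16.9 + 250·31.2)/3175 = 9.06142
V̂(x̄_st) = Σ W_h² s_h²/n_h, with W_h = N_h/N and N = 3175:
  stratum A: (350/3175)²·7.86²/10 = 0.0750747
  stratum B: (1425/3175)²·2.16²/266 = 0.0035332
  stratum C: (925/3175)²·2.24²/126 = 0.00338004
  stratum D: (225/3175)²·8.38²/34 = 0.0103726
  stratum E: (250/3175)²·8.21²/57 = 0.00733169
V̂(x̄_st) = 0.0996922
SE(x̄_st) = √0.0996922 = 0.315741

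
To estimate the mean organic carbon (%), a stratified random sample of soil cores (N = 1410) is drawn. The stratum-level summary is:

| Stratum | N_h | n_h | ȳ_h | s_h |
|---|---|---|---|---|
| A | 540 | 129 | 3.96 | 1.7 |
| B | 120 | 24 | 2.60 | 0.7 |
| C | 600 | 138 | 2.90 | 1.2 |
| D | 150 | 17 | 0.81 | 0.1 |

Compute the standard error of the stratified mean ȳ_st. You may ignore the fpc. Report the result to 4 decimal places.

V̂(ȳ_st) = Σ W_h² s_h²/n_h, with W_h = N_h/N and N = 1410:
  stratum A: (540/1410)²·1.7²/129 = 0.00328592
  stratum B: (120/1410)²·0.7²/24 = 0.00014788
  stratum C: (600/1410)²·1.2²/138 = 0.0018895
  stratum D: (150/1410)²·0.1²/17 = 6.65726e-06
V̂(ȳ_st) = 0.00532996
SE(ȳ_st) = √0.00532996 = 0.0730066

SE(ȳ_st) ≈ 0.0730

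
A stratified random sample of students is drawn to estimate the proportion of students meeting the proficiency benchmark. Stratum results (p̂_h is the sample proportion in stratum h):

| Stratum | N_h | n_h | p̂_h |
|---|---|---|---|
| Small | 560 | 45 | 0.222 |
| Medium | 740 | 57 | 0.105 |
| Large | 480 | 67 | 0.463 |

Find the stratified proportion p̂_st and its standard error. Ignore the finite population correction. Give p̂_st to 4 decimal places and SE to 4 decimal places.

p̂_st ≈ 0.2383, SE ≈ 0.0309

N = 1780; stratum weights W_h = N_h/N.
p̂_st = Σ W_h p̂_h = (560·0.222 + 740·0.105 + 480·0.463)/1780 = 0.23835
V̂(p̂_st) = Σ W_h² p̂_h(1−p̂_h)/(n_h−1):
  stratum Small: (560/1780)²·0.222·0.778/44 = 0.000388522
  stratum Medium: (740/1780)²·0.105·0.895/56 = 0.000290033
  stratum Large: (480/1780)²·0.463·0.537/66 = 0.000273939
V̂(p̂_st) = 0.000952494; SE = √V̂ = 0.0308625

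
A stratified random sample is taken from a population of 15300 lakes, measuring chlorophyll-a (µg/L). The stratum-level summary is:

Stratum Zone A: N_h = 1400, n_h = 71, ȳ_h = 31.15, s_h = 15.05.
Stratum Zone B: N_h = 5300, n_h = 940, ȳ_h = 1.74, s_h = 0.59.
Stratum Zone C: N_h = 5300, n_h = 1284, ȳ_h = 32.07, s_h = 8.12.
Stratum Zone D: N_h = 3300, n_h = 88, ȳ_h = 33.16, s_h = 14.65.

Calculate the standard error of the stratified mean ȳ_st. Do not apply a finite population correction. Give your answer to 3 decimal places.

V̂(ȳ_st) = Σ W_h² s_h²/n_h, with W_h = N_h/N and N = 15300:
  stratum Zone A: (1400/15300)²·15.05²/71 = 0.0267109
  stratum Zone B: (5300/15300)²·0.59²/940 = 4.4437e-05
  stratum Zone C: (5300/15300)²·8.12²/1284 = 0.00616192
  stratum Zone D: (3300/15300)²·14.65²/88 = 0.113459
V̂(ȳ_st) = 0.146376
SE(ȳ_st) = √0.146376 = 0.382591

SE(ȳ_st) ≈ 0.383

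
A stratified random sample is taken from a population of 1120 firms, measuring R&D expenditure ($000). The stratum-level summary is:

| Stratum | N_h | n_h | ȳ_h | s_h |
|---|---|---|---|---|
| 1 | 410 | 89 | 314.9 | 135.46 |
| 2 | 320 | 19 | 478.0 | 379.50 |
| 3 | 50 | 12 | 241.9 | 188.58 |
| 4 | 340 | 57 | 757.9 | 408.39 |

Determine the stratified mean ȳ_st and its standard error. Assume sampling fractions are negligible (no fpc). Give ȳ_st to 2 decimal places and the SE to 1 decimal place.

ȳ_st ≈ 492.72, SE ≈ 30.4

ȳ_st = Σ W_h ȳ_h = (410·314.9 + 320·478.0 + 50·241.9 + 340·757.9)/1120 = 492.72321
V̂(ȳ_st) = Σ W_h² s_h²/n_h, with W_h = N_h/N and N = 1120:
  stratum 1: (410/1120)²·135.46²/89 = 27.6289
  stratum 2: (320/1120)²·379.50²/19 = 618.777
  stratum 3: (50/1120)²·188.58²/12 = 5.90628
  stratum 4: (340/1120)²·408.39²/57 = 269.648
V̂(ȳ_st) = 921.96
SE(ȳ_st) = √921.96 = 30.3638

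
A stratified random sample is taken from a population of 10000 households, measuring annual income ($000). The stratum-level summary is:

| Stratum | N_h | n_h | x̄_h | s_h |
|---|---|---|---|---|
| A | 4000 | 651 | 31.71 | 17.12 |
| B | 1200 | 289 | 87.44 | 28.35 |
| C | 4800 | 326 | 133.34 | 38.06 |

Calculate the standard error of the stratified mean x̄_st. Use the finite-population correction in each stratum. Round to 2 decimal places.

SE(x̄_st) ≈ 1.02

V̂(x̄_st) = Σ W_h² (1 − n_h/N_h) s_h²/n_h, with W_h = N_h/N and N = 10000:
  stratum A: (4000/10000)²·(1 − 651/4000)·17.12²/651 = 0.0603117
  stratum B: (1200/10000)²·(1 − 289/1200)·28.35²/289 = 0.0304024
  stratum C: (4800/10000)²·(1 − 326/4800)·38.06²/326 = 0.954239
V̂(x̄_st) = 1.04495
SE(x̄_st) = √1.04495 = 1.02223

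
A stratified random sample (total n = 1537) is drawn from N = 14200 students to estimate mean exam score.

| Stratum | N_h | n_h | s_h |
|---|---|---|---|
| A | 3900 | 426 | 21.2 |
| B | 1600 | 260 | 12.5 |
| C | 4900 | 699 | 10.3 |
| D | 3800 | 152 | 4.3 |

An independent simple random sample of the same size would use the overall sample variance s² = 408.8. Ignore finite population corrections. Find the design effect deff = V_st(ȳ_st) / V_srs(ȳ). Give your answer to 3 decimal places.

V̂(ȳ_st) = Σ W_h² s_h²/n_h, with W_h = N_h/N and N = 14200:
  stratum A: (3900/14200)²·21.2²/426 = 0.079582
  stratum B: (1600/14200)²·12.5²/260 = 0.00762974
  stratum C: (4900/14200)²·10.3²/699 = 0.0180723
  stratum D: (3800/14200)²·4.3²/152 = 0.00871132
V_st = 0.113995
V_srs = s²/n = 408.8/1537 = 0.265973
deff = V_st / V_srs = 0.113995/0.265973 = 0.4286

deff ≈ 0.429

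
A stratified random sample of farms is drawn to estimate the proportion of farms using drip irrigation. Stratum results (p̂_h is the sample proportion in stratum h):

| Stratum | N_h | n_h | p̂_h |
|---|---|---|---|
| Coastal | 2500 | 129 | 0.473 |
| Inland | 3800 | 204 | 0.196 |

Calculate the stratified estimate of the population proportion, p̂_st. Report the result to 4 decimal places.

p̂_st ≈ 0.3059

N = 6300; stratum weights W_h = N_h/N.
p̂_st = Σ W_h p̂_h = (2500·0.473 + 3800·0.196)/6300 = 0.30592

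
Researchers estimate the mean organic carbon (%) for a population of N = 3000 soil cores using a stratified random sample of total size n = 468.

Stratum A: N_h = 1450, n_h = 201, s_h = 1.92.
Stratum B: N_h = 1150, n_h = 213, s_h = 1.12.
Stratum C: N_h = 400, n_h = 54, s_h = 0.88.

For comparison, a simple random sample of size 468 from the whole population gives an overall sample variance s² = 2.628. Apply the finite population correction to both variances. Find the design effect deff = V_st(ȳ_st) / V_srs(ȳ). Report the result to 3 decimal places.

deff ≈ 0.974

V̂(ȳ_st) = Σ W_h² (1 − n_h/N_h) s_h²/n_h, with W_h = N_h/N and N = 3000:
  stratum A: (1450/3000)²·(1 − 201/1450)·1.92²/201 = 0.00369058
  stratum B: (1150/3000)²·(1 − 213/1150)·1.12²/213 = 0.000705101
  stratum C: (400/3000)²·(1 − 54/400)·0.88²/54 = 0.000220529
V_st = 0.00461621
V_srs = (1 − 468/3000)·2.628/468 = 0.00473938
deff = V_st / V_srs = 0.00461621/0.00473938 = 0.9740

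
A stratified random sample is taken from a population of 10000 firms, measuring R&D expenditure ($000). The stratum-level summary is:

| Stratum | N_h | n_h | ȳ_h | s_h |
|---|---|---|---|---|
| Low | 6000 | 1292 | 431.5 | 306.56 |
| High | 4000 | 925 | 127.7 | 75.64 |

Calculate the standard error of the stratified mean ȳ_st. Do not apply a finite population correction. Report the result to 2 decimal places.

V̂(ȳ_st) = Σ W_h² s_h²/n_h, with W_h = N_h/N and N = 10000:
  stratum Low: (6000/10000)²·306.56²/1292 = 26.1861
  stratum High: (4000/10000)²·75.64²/925 = 0.989649
V̂(ȳ_st) = 27.1758
SE(ȳ_st) = √27.1758 = 5.21304

SE(ȳ_st) ≈ 5.21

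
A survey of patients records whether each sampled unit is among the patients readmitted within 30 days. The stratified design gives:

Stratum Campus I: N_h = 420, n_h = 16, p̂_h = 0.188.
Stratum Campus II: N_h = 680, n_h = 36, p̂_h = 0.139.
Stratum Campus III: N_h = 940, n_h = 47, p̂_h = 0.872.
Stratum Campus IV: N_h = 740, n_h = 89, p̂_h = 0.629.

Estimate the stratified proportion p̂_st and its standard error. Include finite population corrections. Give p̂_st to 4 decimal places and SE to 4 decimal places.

N = 2780; stratum weights W_h = N_h/N.
p̂_st = Σ W_h p̂_h = (420·0.188 + 680·0.139 + 940·0.872 + 740·0.629)/2780 = 0.52468
V̂(p̂_st) = Σ W_h² (1 − n_h/N_h) p̂_h(1−p̂_h)/(n_h−1):
  stratum Campus I: (420/2780)²·(1 − 16/420)·0.188·0.812/15 = 0.000223441
  stratum Campus II: (680/2780)²·(1 − 36/680)·0.139·0.861/35 = 0.000193756
  stratum Campus III: (940/2780)²·(1 − 47/940)·0.872·0.128/46 = 0.000263547
  stratum Campus IV: (740/2780)²·(1 − 89/740)·0.629·0.371/88 = 0.000165297
V̂(p̂_st) = 0.000846042; SE = √V̂ = 0.0290868

p̂_st ≈ 0.5247, SE ≈ 0.0291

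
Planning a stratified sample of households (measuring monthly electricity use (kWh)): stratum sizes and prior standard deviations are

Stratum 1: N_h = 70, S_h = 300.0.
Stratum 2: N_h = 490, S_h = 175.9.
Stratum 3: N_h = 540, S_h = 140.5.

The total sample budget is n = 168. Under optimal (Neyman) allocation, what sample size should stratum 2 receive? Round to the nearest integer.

79

Neyman allocation: n_h = n · N_h S_h / Σ N_i S_i, with n = 168.
  stratum 1: N_h·S_h = 70·300.0 = 21000.00
  stratum 2: N_h·S_h = 490·175.9 = 86191.00
  stratum 3: N_h·S_h = 540·140.5 = 75870.00
Σ N_h S_h = 183061.00
n for stratum 2 = 168·86191.00/183061.00 = 79.100 → 79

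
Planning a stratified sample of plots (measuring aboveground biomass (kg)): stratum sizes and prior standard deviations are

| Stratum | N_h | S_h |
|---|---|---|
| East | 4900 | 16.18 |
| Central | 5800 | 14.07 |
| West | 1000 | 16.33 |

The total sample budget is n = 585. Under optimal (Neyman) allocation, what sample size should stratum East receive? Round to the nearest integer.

262

Neyman allocation: n_h = n · N_h S_h / Σ N_i S_i, with n = 585.
  stratum East: N_h·S_h = 4900·16.18 = 79282.00
  stratum Central: N_h·S_h = 5800·14.07 = 81606.00
  stratum West: N_h·S_h = 1000·16.33 = 16330.00
Σ N_h S_h = 177218.00
n for stratum East = 585·79282.00/177218.00 = 261.711 → 262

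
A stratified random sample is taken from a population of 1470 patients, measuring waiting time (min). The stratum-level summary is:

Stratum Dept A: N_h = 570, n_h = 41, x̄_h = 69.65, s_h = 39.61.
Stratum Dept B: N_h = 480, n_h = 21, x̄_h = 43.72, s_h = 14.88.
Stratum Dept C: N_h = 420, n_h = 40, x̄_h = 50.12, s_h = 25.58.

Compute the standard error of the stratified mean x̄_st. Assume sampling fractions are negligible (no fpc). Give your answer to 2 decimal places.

V̂(x̄_st) = Σ W_h² s_h²/n_h, with W_h = N_h/N and N = 1470:
  stratum Dept A: (570/1470)²·39.61²/41 = 5.75362
  stratum Dept B: (480/1470)²·14.88²/21 = 1.12418
  stratum Dept C: (420/1470)²·25.58²/40 = 1.33538
V̂(x̄_st) = 8.21317
SE(x̄_st) = √8.21317 = 2.86586

SE(x̄_st) ≈ 2.87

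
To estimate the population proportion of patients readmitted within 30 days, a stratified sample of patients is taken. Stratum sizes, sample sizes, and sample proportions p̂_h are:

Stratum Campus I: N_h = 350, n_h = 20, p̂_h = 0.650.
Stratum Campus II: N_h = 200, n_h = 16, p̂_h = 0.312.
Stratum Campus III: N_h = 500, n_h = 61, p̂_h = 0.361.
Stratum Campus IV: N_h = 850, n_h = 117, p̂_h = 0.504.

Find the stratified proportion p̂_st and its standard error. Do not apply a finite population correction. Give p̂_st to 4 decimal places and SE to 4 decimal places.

N = 1900; stratum weights W_h = N_h/N.
p̂_st = Σ W_h p̂_h = (350·0.650 + 200·0.312 + 500·0.361 + 850·0.504)/1900 = 0.47305
V̂(p̂_st) = Σ W_h² p̂_h(1−p̂_h)/(n_h−1):
  stratum Campus I: (350/1900)²·0.650·0.350/19 = 0.000406309
  stratum Campus II: (200/1900)²·0.312·0.688/15 = 0.000158564
  stratum Campus III: (500/1900)²·0.361·0.639/60 = 0.00026625
  stratum Campus IV: (850/1900)²·0.504·0.496/116 = 0.000431305
V̂(p̂_st) = 0.00126243; SE = √V̂ = 0.0355307

p̂_st ≈ 0.4731, SE ≈ 0.0355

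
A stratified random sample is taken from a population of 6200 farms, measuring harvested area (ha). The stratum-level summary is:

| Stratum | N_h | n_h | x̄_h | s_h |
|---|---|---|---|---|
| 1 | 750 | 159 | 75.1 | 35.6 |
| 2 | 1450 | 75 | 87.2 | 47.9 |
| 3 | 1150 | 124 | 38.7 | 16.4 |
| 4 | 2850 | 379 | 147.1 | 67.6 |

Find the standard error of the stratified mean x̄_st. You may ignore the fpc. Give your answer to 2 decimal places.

SE(x̄_st) ≈ 2.10

V̂(x̄_st) = Σ W_h² s_h²/n_h, with W_h = N_h/N and N = 6200:
  stratum 1: (750/6200)²·35.6²/159 = 0.116639
  stratum 2: (1450/6200)²·47.9²/75 = 1.67326
  stratum 3: (1150/6200)²·16.4²/124 = 0.074624
  stratum 4: (2850/6200)²·67.6²/379 = 2.54777
V̂(x̄_st) = 4.41229
SE(x̄_st) = √4.41229 = 2.10055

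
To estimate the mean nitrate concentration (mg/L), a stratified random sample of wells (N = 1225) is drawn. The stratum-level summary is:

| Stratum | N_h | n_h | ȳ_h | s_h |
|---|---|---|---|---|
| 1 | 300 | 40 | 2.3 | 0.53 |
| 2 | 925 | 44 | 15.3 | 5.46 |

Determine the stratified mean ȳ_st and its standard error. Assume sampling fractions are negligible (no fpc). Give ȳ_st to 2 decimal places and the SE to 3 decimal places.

ȳ_st = Σ W_h ȳ_h = (300·2.3 + 925·15.3)/1225 = 12.11633
V̂(ȳ_st) = Σ W_h² s_h²/n_h, with W_h = N_h/N and N = 1225:
  stratum 1: (300/1225)²·0.53²/40 = 0.000421175
  stratum 2: (925/1225)²·5.46²/44 = 0.386317
V̂(ȳ_st) = 0.386738
SE(ȳ_st) = √0.386738 = 0.621883

ȳ_st ≈ 12.12, SE ≈ 0.622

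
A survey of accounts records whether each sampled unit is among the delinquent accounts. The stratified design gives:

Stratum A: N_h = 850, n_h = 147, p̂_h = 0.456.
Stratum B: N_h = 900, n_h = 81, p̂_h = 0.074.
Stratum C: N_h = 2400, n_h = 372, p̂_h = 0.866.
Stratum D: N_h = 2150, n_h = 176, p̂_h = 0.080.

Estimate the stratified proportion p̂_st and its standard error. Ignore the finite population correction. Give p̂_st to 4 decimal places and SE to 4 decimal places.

p̂_st ≈ 0.4293, SE ≈ 0.0119

N = 6300; stratum weights W_h = N_h/N.
p̂_st = Σ W_h p̂_h = (850·0.456 + 900·0.074 + 2400·0.866 + 2150·0.080)/6300 = 0.42930
V̂(p̂_st) = Σ W_h² p̂_h(1−p̂_h)/(n_h−1):
  stratum A: (850/6300)²·0.456·0.544/146 = 3.09291e-05
  stratum B: (900/6300)²·0.074·0.926/80 = 1.74806e-05
  stratum C: (2400/6300)²·0.866·0.134/371 = 4.53931e-05
  stratum D: (2150/6300)²·0.080·0.920/175 = 4.89819e-05
V̂(p̂_st) = 0.000142785; SE = √V̂ = 0.0119493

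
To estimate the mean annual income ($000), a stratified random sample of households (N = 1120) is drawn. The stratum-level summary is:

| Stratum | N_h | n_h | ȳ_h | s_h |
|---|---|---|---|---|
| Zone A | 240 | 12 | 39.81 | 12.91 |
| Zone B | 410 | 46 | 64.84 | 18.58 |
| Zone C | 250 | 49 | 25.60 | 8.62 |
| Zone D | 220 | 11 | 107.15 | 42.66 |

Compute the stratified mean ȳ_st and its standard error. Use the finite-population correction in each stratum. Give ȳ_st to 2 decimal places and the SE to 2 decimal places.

ȳ_st = Σ W_h ȳ_h = (240·39.81 + 410·64.84 + 250·25.60 + 220·107.15)/1120 = 59.02839
V̂(ȳ_st) = Σ W_h² (1 − n_h/N_h) s_h²/n_h, with W_h = N_h/N and N = 1120:
  stratum Zone A: (240/1120)²·(1 − 12/240)·12.91²/12 = 0.605873
  stratum Zone B: (410/1120)²·(1 − 46/410)·18.58²/46 = 0.892859
  stratum Zone C: (250/1120)²·(1 − 49/250)·8.62²/49 = 0.0607461
  stratum Zone D: (220/1120)²·(1 − 11/220)·42.66²/11 = 6.06432
V̂(ȳ_st) = 7.6238
SE(ȳ_st) = √7.6238 = 2.76112

ȳ_st ≈ 59.03, SE ≈ 2.76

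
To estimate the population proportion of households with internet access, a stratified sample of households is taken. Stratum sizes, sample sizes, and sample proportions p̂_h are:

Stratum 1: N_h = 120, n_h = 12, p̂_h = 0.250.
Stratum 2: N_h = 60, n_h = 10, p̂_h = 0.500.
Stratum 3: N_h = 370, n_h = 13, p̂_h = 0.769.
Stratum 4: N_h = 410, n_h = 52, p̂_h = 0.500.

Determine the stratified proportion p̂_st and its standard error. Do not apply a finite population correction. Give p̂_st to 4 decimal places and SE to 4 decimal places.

N = 960; stratum weights W_h = N_h/N.
p̂_st = Σ W_h p̂_h = (120·0.250 + 60·0.500 + 370·0.769 + 410·0.500)/960 = 0.57243
V̂(p̂_st) = Σ W_h² p̂_h(1−p̂_h)/(n_h−1):
  stratum 1: (120/960)²·0.250·0.750/11 = 0.000266335
  stratum 2: (60/960)²·0.500·0.500/9 = 0.000108507
  stratum 3: (370/960)²·0.769·0.231/12 = 0.00219896
  stratum 4: (410/960)²·0.500·0.500/51 = 0.000894118
V̂(p̂_st) = 0.00346792; SE = √V̂ = 0.0588891

p̂_st ≈ 0.5724, SE ≈ 0.0589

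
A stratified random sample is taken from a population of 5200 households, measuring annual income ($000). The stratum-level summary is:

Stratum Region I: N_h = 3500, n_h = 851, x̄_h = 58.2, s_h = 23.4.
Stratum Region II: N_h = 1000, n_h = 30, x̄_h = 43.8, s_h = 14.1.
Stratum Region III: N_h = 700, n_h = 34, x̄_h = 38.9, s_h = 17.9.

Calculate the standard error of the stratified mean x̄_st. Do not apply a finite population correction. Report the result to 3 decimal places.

SE(x̄_st) ≈ 0.841

V̂(x̄_st) = Σ W_h² s_h²/n_h, with W_h = N_h/N and N = 5200:
  stratum Region I: (3500/5200)²·23.4²/851 = 0.291495
  stratum Region II: (1000/5200)²·14.1²/30 = 0.245081
  stratum Region III: (700/5200)²·17.9²/34 = 0.170772
V̂(x̄_st) = 0.707349
SE(x̄_st) = √0.707349 = 0.84104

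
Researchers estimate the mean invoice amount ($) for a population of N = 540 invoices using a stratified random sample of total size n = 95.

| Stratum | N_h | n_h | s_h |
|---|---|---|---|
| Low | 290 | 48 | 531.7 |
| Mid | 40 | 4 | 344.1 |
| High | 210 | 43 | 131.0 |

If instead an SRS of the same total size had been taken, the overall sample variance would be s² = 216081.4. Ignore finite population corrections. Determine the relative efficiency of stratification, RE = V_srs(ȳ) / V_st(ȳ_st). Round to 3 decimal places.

V̂(ȳ_st) = Σ W_h² s_h²/n_h, with W_h = N_h/N and N = 540:
  stratum Low: (290/540)²·531.7²/48 = 1698.64
  stratum Mid: (40/540)²·344.1²/4 = 162.421
  stratum High: (210/540)²·131.0²/43 = 60.3567
V_st = 1921.41
V_srs = s²/n = 216081.4/95 = 2274.54
Relative efficiency = V_srs / V_st = 2274.54/1921.41 = 1.1838

RE ≈ 1.184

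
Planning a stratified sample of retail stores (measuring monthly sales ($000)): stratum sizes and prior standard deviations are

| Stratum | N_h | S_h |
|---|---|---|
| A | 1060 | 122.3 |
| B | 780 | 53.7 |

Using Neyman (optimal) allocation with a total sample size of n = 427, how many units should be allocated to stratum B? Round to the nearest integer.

104

Neyman allocation: n_h = n · N_h S_h / Σ N_i S_i, with n = 427.
  stratum A: N_h·S_h = 1060·122.3 = 129638.00
  stratum B: N_h·S_h = 780·53.7 = 41886.00
Σ N_h S_h = 171524.00
n for stratum B = 427·41886.00/171524.00 = 104.273 → 104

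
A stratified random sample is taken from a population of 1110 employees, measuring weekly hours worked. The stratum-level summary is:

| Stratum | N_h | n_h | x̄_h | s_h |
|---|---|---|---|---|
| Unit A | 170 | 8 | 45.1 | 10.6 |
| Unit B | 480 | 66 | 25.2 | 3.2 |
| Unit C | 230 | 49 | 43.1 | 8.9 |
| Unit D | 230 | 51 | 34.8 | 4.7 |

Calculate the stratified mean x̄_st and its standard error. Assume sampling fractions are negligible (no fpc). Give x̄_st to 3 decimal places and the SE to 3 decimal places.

x̄_st = Σ W_h x̄_h = (170·45.1 + 480·25.2 + 230·43.1 + 230·34.8)/1110 = 33.94595
V̂(x̄_st) = Σ W_h² s_h²/n_h, with W_h = N_h/N and N = 1110:
  stratum Unit A: (170/1110)²·10.6²/8 = 0.329438
  stratum Unit B: (480/1110)²·3.2²/66 = 0.029013
  stratum Unit C: (230/1110)²·8.9²/49 = 0.0694055
  stratum Unit D: (230/1110)²·4.7²/51 = 0.0185967
V̂(x̄_st) = 0.446453
SE(x̄_st) = √0.446453 = 0.668171

x̄_st ≈ 33.946, SE ≈ 0.668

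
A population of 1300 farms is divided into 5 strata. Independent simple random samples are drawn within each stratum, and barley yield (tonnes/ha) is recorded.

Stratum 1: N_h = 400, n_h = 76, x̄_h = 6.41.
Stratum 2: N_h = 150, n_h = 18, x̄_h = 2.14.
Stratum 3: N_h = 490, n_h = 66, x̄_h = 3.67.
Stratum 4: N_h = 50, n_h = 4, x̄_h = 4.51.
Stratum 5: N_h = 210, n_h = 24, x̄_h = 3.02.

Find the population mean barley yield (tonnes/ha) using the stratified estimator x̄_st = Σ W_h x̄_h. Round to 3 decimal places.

x̄_st ≈ 4.264

N = Σ N_h = 1300. Stratum weights W_h = N_h/N.
x̄_st = (400·6.41 + 150·2.14 + 490·3.67 + 50·4.51 + 210·3.02) / 1300 = 4.26385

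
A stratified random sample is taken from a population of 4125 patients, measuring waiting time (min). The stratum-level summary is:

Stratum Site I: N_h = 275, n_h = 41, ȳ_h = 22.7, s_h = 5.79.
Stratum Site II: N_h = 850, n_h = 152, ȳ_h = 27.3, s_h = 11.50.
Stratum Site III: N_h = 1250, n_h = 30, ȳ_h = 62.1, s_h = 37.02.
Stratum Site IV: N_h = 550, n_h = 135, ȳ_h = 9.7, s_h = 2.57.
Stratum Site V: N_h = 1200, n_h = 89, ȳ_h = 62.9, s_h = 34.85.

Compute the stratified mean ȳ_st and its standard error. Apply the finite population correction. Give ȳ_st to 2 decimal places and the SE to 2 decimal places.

ȳ_st ≈ 45.55, SE ≈ 2.28

ȳ_st = Σ W_h ȳ_h = (275·22.7 + 850·27.3 + 1250·62.1 + 550·9.7 + 1200·62.9)/4125 = 45.54848
V̂(ȳ_st) = Σ W_h² (1 − n_h/N_h) s_h²/n_h, with W_h = N_h/N and N = 4125:
  stratum Site I: (275/4125)²·(1 − 41/275)·5.79²/41 = 0.00309225
  stratum Site II: (850/4125)²·(1 − 152/850)·11.50²/152 = 0.0303374
  stratum Site III: (1250/4125)²·(1 − 30/1250)·37.02²/30 = 4.09424
  stratum Site IV: (550/4125)²·(1 − 135/550)·2.57²/135 = 0.000656289
  stratum Site V: (1200/4125)²·(1 − 89/1200)·34.85²/89 = 1.06921
V̂(ȳ_st) = 5.19754
SE(ȳ_st) = √5.19754 = 2.27981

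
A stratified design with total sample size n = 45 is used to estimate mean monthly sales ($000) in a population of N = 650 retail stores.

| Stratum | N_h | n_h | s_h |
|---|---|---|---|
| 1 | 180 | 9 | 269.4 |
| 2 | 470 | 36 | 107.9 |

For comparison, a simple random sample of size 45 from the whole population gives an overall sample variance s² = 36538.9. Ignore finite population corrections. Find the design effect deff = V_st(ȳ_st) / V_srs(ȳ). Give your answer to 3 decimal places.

deff ≈ 0.970

V̂(ȳ_st) = Σ W_h² s_h²/n_h, with W_h = N_h/N and N = 650:
  stratum 1: (180/650)²·269.4²/9 = 618.402
  stratum 2: (470/650)²·107.9²/36 = 169.087
V_st = 787.489
V_srs = s²/n = 36538.9/45 = 811.976
deff = V_st / V_srs = 787.489/811.976 = 0.9698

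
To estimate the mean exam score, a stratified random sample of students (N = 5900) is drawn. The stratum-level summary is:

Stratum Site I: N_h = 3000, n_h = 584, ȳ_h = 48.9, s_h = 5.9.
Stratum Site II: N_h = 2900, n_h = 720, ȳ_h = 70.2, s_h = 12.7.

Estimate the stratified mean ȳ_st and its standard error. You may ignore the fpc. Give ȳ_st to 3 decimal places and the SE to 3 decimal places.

ȳ_st ≈ 59.369, SE ≈ 0.264

ȳ_st = Σ W_h ȳ_h = (3000·48.9 + 2900·70.2)/5900 = 59.36949
V̂(ȳ_st) = Σ W_h² s_h²/n_h, with W_h = N_h/N and N = 5900:
  stratum Site I: (3000/5900)²·5.9²/584 = 0.015411
  stratum Site II: (2900/5900)²·12.7²/720 = 0.0541211
V̂(ȳ_st) = 0.0695321
SE(ȳ_st) = √0.0695321 = 0.263689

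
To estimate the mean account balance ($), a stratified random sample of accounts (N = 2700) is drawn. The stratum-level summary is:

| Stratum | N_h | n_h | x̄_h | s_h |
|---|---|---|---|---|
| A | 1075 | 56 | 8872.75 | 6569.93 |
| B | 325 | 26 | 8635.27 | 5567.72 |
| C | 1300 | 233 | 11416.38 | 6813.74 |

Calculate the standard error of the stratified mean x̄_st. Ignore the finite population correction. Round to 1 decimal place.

V̂(x̄_st) = Σ W_h² s_h²/n_h, with W_h = N_h/N and N = 2700:
  stratum A: (1075/2700)²·6569.93²/56 = 122186
  stratum B: (325/2700)²·5567.72²/26 = 17275.1
  stratum C: (1300/2700)²·6813.74²/233 = 46192.8
V̂(x̄_st) = 185654
SE(x̄_st) = √185654 = 430.876

SE(x̄_st) ≈ 430.9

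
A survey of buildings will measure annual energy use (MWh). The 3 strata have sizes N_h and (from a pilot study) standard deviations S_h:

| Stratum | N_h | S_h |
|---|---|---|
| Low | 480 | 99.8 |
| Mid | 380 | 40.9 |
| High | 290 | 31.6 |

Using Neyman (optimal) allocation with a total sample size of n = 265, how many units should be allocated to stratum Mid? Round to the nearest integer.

Neyman allocation: n_h = n · N_h S_h / Σ N_i S_i, with n = 265.
  stratum Low: N_h·S_h = 480·99.8 = 47904.00
  stratum Mid: N_h·S_h = 380·40.9 = 15542.00
  stratum High: N_h·S_h = 290·31.6 = 9164.00
Σ N_h S_h = 72610.00
n for stratum Mid = 265·15542.00/72610.00 = 56.723 → 57

57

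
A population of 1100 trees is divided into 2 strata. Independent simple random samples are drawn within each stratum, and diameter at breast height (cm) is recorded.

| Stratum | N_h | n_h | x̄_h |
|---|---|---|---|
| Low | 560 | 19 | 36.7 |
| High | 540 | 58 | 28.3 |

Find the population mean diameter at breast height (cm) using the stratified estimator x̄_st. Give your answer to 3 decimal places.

x̄_st ≈ 32.576

N = Σ N_h = 1100. Stratum weights W_h = N_h/N.
x̄_st = (560·36.7 + 540·28.3) / 1100 = 32.57636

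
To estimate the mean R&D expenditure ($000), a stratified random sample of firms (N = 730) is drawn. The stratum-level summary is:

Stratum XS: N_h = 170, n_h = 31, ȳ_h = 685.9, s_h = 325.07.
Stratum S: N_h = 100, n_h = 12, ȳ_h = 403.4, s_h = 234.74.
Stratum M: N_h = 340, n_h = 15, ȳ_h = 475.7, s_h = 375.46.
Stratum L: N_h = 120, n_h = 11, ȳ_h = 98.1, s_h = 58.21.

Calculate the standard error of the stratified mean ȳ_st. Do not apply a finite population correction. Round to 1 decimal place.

SE(ȳ_st) ≈ 48.1

V̂(ȳ_st) = Σ W_h² s_h²/n_h, with W_h = N_h/N and N = 730:
  stratum XS: (170/730)²·325.07²/31 = 184.861
  stratum S: (100/730)²·234.74²/12 = 86.1682
  stratum M: (340/730)²·375.46²/15 = 2038.68
  stratum L: (120/730)²·58.21²/11 = 8.32375
V̂(ȳ_st) = 2318.03
SE(ȳ_st) = √2318.03 = 48.1459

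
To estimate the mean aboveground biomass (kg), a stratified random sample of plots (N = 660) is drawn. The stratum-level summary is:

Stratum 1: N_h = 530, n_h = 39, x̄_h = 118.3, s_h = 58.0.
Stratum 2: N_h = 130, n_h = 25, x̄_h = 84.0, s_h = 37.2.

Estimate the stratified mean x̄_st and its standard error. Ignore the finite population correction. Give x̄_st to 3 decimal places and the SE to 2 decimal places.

x̄_st ≈ 111.544, SE ≈ 7.60

x̄_st = Σ W_h x̄_h = (530·118.3 + 130·84.0)/660 = 111.54394
V̂(x̄_st) = Σ W_h² s_h²/n_h, with W_h = N_h/N and N = 660:
  stratum 1: (530/660)²·58.0²/39 = 55.6231
  stratum 2: (130/660)²·37.2²/25 = 2.14756
V̂(x̄_st) = 57.7707
SE(x̄_st) = √57.7707 = 7.6007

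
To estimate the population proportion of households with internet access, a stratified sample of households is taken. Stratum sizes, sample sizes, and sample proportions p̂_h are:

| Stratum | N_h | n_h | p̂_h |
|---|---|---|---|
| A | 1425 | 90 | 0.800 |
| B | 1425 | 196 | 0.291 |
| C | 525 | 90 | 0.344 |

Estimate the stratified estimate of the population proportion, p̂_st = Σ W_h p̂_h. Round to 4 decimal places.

p̂_st ≈ 0.5142

N = 3375; stratum weights W_h = N_h/N.
p̂_st = Σ W_h p̂_h = (1425·0.800 + 1425·0.291 + 525·0.344)/3375 = 0.51416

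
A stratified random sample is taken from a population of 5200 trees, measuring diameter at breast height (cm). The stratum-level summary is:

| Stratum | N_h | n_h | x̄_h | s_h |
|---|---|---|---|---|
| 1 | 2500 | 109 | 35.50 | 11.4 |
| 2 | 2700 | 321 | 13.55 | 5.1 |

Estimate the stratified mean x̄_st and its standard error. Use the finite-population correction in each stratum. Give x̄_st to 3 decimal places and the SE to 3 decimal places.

x̄_st ≈ 24.103, SE ≈ 0.532

x̄_st = Σ W_h x̄_h = (2500·35.50 + 2700·13.55)/5200 = 24.10288
V̂(x̄_st) = Σ W_h² (1 − n_h/N_h) s_h²/n_h, with W_h = N_h/N and N = 5200:
  stratum 1: (2500/5200)²·(1 − 109/2500)·11.4²/109 = 0.26357
  stratum 2: (2700/5200)²·(1 − 321/2700)·5.1²/321 = 0.0192481
V̂(x̄_st) = 0.282818
SE(x̄_st) = √0.282818 = 0.531806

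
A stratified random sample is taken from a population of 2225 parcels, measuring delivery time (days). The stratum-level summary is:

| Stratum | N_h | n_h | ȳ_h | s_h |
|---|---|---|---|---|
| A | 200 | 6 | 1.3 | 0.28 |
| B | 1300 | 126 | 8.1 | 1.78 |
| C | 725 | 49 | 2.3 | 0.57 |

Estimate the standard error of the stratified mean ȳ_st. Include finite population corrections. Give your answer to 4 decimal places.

V̂(ȳ_st) = Σ W_h² (1 − n_h/N_h) s_h²/n_h, with W_h = N_h/N and N = 2225:
  stratum A: (200/2225)²·(1 − 6/200)·0.28²/6 = 0.000102409
  stratum B: (1300/2225)²·(1 − 126/1300)·1.78²/126 = 0.00775213
  stratum C: (725/2225)²·(1 − 49/725)·0.57²/49 = 0.000656415
V̂(ȳ_st) = 0.00851095
SE(ȳ_st) = √0.00851095 = 0.0922548

SE(ȳ_st) ≈ 0.0923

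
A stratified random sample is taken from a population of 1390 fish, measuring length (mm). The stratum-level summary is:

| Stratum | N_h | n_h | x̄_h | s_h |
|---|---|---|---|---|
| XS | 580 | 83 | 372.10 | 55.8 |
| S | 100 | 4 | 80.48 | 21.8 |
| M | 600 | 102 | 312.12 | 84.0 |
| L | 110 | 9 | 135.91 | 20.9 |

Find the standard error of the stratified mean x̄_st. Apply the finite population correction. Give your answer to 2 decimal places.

SE(x̄_st) ≈ 4.14

V̂(x̄_st) = Σ W_h² (1 − n_h/N_h) s_h²/n_h, with W_h = N_h/N and N = 1390:
  stratum XS: (580/1390)²·(1 − 83/580)·55.8²/83 = 5.59687
  stratum S: (100/1390)²·(1 − 4/100)·21.8²/4 = 0.59033
  stratum M: (600/1390)²·(1 − 102/600)·84.0²/102 = 10.6982
  stratum L: (110/1390)²·(1 − 9/110)·20.9²/9 = 0.279084
V̂(x̄_st) = 17.1644
SE(x̄_st) = √17.1644 = 4.143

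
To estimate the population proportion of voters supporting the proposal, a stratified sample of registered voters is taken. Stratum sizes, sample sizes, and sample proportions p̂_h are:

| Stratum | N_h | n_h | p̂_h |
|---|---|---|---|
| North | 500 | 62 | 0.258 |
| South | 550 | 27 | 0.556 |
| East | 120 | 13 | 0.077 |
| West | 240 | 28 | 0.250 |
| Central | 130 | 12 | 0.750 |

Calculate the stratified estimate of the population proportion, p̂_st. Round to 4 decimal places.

p̂_st ≈ 0.3906

N = 1540; stratum weights W_h = N_h/N.
p̂_st = Σ W_h p̂_h = (500·0.258 + 550·0.556 + 120·0.077 + 240·0.250 + 130·0.750)/1540 = 0.39061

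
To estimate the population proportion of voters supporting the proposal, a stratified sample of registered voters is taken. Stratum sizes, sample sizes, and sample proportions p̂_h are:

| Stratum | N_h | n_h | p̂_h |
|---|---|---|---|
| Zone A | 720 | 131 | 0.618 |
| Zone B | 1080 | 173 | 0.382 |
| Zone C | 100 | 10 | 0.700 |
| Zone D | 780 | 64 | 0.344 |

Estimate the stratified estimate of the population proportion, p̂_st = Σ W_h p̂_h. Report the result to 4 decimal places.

N = 2680; stratum weights W_h = N_h/N.
p̂_st = Σ W_h p̂_h = (720·0.618 + 1080·0.382 + 100·0.700 + 780·0.344)/2680 = 0.44621

p̂_st ≈ 0.4462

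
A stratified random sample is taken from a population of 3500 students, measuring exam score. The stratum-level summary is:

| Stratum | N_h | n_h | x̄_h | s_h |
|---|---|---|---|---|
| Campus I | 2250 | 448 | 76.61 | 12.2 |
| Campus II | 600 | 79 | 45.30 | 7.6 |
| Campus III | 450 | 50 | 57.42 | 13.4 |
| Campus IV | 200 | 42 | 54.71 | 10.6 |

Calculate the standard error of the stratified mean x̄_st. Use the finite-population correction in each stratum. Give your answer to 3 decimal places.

V̂(x̄_st) = Σ W_h² (1 − n_h/N_h) s_h²/n_h, with W_h = N_h/N and N = 3500:
  stratum Campus I: (2250/3500)²·(1 − 448/2250)·12.2²/448 = 0.109962
  stratum Campus II: (600/3500)²·(1 − 79/600)·7.6²/79 = 0.0186575
  stratum Campus III: (450/3500)²·(1 − 50/450)·13.4²/50 = 0.0527687
  stratum Campus IV: (200/3500)²·(1 − 42/200)·10.6²/42 = 0.00690102
V̂(x̄_st) = 0.188289
SE(x̄_st) = √0.188289 = 0.433923

SE(x̄_st) ≈ 0.434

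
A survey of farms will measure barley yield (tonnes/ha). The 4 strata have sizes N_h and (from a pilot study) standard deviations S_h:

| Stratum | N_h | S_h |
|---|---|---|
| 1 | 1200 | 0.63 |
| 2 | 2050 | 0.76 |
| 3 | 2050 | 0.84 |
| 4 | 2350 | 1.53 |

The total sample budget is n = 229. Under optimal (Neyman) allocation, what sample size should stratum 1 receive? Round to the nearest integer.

23

Neyman allocation: n_h = n · N_h S_h / Σ N_i S_i, with n = 229.
  stratum 1: N_h·S_h = 1200·0.63 = 756.00
  stratum 2: N_h·S_h = 2050·0.76 = 1558.00
  stratum 3: N_h·S_h = 2050·0.84 = 1722.00
  stratum 4: N_h·S_h = 2350·1.53 = 3595.50
Σ N_h S_h = 7631.50
n for stratum 1 = 229·756.00/7631.50 = 22.685 → 23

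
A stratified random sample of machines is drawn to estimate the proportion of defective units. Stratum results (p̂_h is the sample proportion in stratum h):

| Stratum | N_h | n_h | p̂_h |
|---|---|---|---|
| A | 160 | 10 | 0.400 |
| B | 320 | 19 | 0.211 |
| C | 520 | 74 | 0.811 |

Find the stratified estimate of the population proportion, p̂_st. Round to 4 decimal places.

N = 1000; stratum weights W_h = N_h/N.
p̂_st = Σ W_h p̂_h = (160·0.400 + 320·0.211 + 520·0.811)/1000 = 0.55324

p̂_st ≈ 0.5532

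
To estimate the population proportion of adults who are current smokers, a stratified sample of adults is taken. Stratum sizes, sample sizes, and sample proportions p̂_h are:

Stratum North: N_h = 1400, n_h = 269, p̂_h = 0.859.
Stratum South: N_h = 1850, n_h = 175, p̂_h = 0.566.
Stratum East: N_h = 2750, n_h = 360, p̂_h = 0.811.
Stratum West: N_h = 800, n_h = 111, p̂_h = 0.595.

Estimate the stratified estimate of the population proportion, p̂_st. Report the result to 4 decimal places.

N = 6800; stratum weights W_h = N_h/N.
p̂_st = Σ W_h p̂_h = (1400·0.859 + 1850·0.566 + 2750·0.811 + 800·0.595)/6800 = 0.72882

p̂_st ≈ 0.7288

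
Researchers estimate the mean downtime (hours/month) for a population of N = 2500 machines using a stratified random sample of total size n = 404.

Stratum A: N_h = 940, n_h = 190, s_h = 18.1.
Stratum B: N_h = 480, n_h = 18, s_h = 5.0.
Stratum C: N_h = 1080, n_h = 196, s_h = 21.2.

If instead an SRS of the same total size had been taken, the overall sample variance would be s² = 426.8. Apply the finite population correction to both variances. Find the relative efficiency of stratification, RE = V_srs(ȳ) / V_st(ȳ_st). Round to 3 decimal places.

RE ≈ 1.491

V̂(ȳ_st) = Σ W_h² (1 − n_h/N_h) s_h²/n_h, with W_h = N_h/N and N = 2500:
  stratum A: (940/2500)²·(1 − 190/940)·18.1²/190 = 0.194497
  stratum B: (480/2500)²·(1 − 18/480)·5.0²/18 = 0.04928
  stratum C: (1080/2500)²·(1 − 196/1080)·21.2²/196 = 0.350277
V_st = 0.594054
V_srs = (1 − 404/2500)·426.8/404 = 0.885716
Relative efficiency = V_srs / V_st = 0.885716/0.594054 = 1.4910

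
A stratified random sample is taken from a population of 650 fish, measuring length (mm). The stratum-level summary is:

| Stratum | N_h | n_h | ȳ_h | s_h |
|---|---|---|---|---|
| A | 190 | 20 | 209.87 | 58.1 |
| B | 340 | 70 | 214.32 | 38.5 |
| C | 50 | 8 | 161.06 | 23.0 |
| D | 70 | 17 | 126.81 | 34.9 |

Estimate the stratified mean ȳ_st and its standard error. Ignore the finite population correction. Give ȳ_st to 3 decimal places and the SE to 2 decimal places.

ȳ_st = Σ W_h ȳ_h = (190·209.87 + 340·214.32 + 50·161.06 + 70·126.81)/650 = 199.49815
V̂(ȳ_st) = Σ W_h² s_h²/n_h, with W_h = N_h/N and N = 650:
  stratum A: (190/650)²·58.1²/20 = 14.4212
  stratum B: (340/650)²·38.5²/70 = 5.79368
  stratum C: (50/650)²·23.0²/8 = 0.391272
  stratum D: (70/650)²·34.9²/17 = 0.830943
V̂(ȳ_st) = 21.4371
SE(ȳ_st) = √21.4371 = 4.63003

ȳ_st ≈ 199.498, SE ≈ 4.63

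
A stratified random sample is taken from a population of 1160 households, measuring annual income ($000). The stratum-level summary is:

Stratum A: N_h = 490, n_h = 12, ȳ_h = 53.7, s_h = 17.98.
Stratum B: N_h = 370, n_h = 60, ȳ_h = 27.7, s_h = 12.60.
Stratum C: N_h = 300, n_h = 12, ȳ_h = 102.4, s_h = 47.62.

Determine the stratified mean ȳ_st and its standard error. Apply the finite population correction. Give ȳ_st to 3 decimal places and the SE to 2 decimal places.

ȳ_st = Σ W_h ȳ_h = (490·53.7 + 370·27.7 + 300·102.4)/1160 = 58.00172
V̂(ȳ_st) = Σ W_h² (1 − n_h/N_h) s_h²/n_h, with W_h = N_h/N and N = 1160:
  stratum A: (490/1160)²·(1 − 12/490)·17.98²/12 = 4.68928
  stratum B: (370/1160)²·(1 − 60/370)·12.60²/60 = 0.225547
  stratum C: (300/1160)²·(1 − 12/300)·47.62²/12 = 12.1338
V̂(ȳ_st) = 17.0486
SE(ȳ_st) = √17.0486 = 4.12899

ȳ_st ≈ 58.002, SE ≈ 4.13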